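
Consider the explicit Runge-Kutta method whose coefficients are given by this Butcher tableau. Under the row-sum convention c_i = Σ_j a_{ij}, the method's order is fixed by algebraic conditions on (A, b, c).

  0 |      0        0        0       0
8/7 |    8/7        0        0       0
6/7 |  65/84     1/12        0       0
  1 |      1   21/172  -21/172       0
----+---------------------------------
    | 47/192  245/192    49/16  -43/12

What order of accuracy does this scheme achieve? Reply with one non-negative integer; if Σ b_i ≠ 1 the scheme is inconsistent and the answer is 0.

4

b = (47/192, 245/192, 49/16, -43/12)
c = (0, 8/7, 6/7, 1)
Ac = (0, 0, 2/21, 3/86)
Σ b_i: 47/192·1 + 245/192·1 + 49/16·1 + (-43/12)·1 = 1 ✓
b·c: 245/192·8/7 + 49/16·6/7 + (-43/12)·1 = 1/2 ✓
b·c²: 245/192·64/49 + 49/16·36/49 + (-43/12)·1 = 1/3 ✓
b·Ac: 49/16·2/21 + (-43/12)·3/86 = 1/6 ✓
b·c³: 245/192·512/343 + 49/16·216/343 + (-43/12)·1 = 1/4 ✓
b·(c∘Ac): 49/16·4/49 + (-43/12)·3/86 = 1/8 ✓
b·Ac²: 49/16·16/147 + (-43/12)·3/43 = 1/12 ✓
b·A²c: (-43/12)·(-1/86) = 1/24 ✓; 4 stages ⇒ order 4.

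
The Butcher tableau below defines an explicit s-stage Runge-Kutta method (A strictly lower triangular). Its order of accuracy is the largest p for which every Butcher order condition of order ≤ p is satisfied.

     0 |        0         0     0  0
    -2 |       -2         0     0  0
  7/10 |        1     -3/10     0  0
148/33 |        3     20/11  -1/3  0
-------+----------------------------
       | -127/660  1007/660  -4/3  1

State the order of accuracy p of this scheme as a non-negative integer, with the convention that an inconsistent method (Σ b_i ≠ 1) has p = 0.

2

b = (-127/660, 1007/660, -4/3, 1)
c = (0, -2, 7/10, 148/33)
Ac = (0, 0, 3/5, -1277/330)
Σ b_i: (-127/660)·1 + 1007/660·1 + (-4/3)·1 + 1·1 = 1 ✓
b·c: 1007/660·(-2) + (-4/3)·7/10 + 1·148/33 = 1/2 ✓
b·c²: 1007/660·4 + (-4/3)·49/100 + 1·21904/1089 = 695968/27225 ≠ 1/3 ⇒ order 2.
b·Ac: (-4/3)·3/5 + 1·(-1277/330) = -1541/330 ≠ 1/6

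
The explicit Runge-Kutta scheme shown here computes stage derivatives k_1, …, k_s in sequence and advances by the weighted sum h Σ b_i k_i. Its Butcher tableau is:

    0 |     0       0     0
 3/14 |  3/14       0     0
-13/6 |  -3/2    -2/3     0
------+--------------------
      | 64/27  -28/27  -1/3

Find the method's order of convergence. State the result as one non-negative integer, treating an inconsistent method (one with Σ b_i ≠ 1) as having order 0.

2

b = (64/27, -28/27, -1/3)
c = (0, 3/14, -13/6)
Ac = (0, 0, -1/7)
Σ b_i: 64/27·1 + (-28/27)·1 + (-1/3)·1 = 1 ✓
b·c: (-28/27)·3/14 + (-1/3)·(-13/6) = 1/2 ✓
b·c²: (-28/27)·9/196 + (-1/3)·169/36 = -1219/756 ≠ 1/3 ⇒ order 2.
b·Ac: (-1/3)·(-1/7) = 1/21 ≠ 1/6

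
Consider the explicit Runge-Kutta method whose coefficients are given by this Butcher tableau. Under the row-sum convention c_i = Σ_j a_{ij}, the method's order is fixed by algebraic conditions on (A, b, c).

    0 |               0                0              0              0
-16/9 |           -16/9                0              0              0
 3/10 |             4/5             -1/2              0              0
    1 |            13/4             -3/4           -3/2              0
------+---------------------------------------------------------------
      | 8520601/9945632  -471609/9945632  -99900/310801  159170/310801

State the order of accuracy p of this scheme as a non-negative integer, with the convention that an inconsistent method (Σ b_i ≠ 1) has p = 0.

b = (8520601/9945632, -471609/9945632, -99900/310801, 159170/310801)
c = (0, -16/9, 3/10, 1)
Ac = (0, 0, 8/9, 53/60)
Σ b_i: 8520601/9945632·1 + (-471609/9945632)·1 + (-99900/310801)·1 + 159170/310801·1 = 1 ✓
b·c: (-471609/9945632)·(-16/9) + (-99900/310801)·3/10 + 159170/310801·1 = 1/2 ✓
b·c²: (-471609/9945632)·256/81 + (-99900/310801)·9/100 + 159170/310801·1 = 1/3 ✓
b·Ac: (-99900/310801)·8/9 + 159170/310801·53/60 = 1/6 ✓
b·c³: (-471609/9945632)·(-4096/729) + (-99900/310801)·27/1000 + 159170/310801·1 = 64605389/83916270 ≠ 1/4 ⇒ order 3.
b·(c∘Ac): (-99900/310801)·4/15 + 159170/310801·53/60 = 683761/1864806 ≠ 1/8
b·Ac²: (-99900/310801)·(-128/81) + 159170/310801·(-13529/5400) = -130093093/167832540 ≠ 1/12
b·A²c: 159170/310801·(-4/3) = -636680/932403 ≠ 1/24

3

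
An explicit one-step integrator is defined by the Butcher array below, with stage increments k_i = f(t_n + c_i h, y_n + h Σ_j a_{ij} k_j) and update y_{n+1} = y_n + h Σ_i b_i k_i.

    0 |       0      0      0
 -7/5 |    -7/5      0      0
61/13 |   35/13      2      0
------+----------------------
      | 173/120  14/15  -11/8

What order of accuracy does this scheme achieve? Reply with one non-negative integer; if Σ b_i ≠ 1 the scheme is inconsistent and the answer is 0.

1

b = (173/120, 14/15, -11/8)
c = (0, -7/5, 61/13)
Ac = (0, 0, -14/5)
Σ b_i: 173/120·1 + 14/15·1 + (-11/8)·1 = 1 ✓
b·c: 14/15·(-7/5) + (-11/8)·61/13 = -60517/7800 ≠ 1/2 ⇒ order 1.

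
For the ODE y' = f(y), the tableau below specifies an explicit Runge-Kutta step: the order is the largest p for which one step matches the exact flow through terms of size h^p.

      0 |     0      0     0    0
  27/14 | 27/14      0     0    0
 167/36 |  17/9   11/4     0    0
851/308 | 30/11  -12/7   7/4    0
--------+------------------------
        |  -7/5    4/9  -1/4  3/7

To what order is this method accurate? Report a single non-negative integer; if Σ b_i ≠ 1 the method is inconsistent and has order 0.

b = (-7/5, 4/9, -1/4, 3/7)
c = (0, 27/14, 167/36, 851/308)
Ac = (0, 0, 297/56, 33953/7056)
Σ b_i: (-7/5)·1 + 4/9·1 + (-1/4)·1 + 3/7·1 = -979/1260 ≠ 1 ⇒ order 0.

0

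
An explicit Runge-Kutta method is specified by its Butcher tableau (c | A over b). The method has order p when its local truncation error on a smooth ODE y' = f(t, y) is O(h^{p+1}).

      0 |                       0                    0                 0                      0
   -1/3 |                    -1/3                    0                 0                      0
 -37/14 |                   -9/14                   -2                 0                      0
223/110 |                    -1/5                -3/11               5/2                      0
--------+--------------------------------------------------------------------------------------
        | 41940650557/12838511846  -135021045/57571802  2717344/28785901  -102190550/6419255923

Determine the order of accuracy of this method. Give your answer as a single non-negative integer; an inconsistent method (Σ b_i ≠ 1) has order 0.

b = (41940650557/12838511846, -135021045/57571802, 2717344/28785901, -102190550/6419255923)
c = (0, -1/3, -37/14, 223/110)
Ac = (0, 0, 2/3, -2007/308)
Σ b_i: 41940650557/12838511846·1 + (-135021045/57571802)·1 + 2717344/28785901·1 + (-102190550/6419255923)·1 = 1 ✓
b·c: (-135021045/57571802)·(-1/3) + 2717344/28785901·(-37/14) + (-102190550/6419255923)·223/110 = 1/2 ✓
b·c²: (-135021045/57571802)·1/9 + 2717344/28785901·1369/196 + (-102190550/6419255923)·49729/12100 = 1/3 ✓
b·Ac: 2717344/28785901·2/3 + (-102190550/6419255923)·(-2007/308) = 1/6 ✓
b·c³: (-135021045/57571802)·(-1/27) + 2717344/28785901·(-50653/2744) + (-102190550/6419255923)·11089567/1331000 = -713493528487/398972587860 ≠ 1/4 ⇒ order 3.
b·(c∘Ac): 2717344/28785901·(-37/21) + (-102190550/6419255923)·(-447561/33880) = 15190949/345430812 ≠ 1/8
b·Ac²: 2717344/28785901·(-2/9) + (-102190550/6419255923)·225493/12936 = -482828744297/1617652492596 ≠ 1/12
b·A²c: (-102190550/6419255923)·5/3 = -510952750/19257767769 ≠ 1/24

3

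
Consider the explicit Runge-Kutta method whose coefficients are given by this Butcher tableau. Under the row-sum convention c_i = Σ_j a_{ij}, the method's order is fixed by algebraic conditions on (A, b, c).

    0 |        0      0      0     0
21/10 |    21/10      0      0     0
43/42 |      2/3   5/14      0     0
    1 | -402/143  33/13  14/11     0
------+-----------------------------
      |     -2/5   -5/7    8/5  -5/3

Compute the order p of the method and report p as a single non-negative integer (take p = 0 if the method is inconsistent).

b = (-2/5, -5/7, 8/5, -5/3)
c = (0, 21/10, 43/42, 1)
Ac = (0, 0, 3/4, 28459/4290)
Σ b_i: (-2/5)·1 + (-5/7)·1 + 8/5·1 + (-5/3)·1 = -124/105 ≠ 1 ⇒ order 0.

0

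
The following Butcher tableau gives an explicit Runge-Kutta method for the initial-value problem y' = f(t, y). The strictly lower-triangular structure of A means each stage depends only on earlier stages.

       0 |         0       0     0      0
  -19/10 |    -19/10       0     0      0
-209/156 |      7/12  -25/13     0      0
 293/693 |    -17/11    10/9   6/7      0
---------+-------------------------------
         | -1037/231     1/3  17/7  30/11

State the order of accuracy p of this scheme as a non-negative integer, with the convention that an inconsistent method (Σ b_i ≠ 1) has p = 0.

1

b = (-1037/231, 1/3, 17/7, 30/11)
c = (0, -19/10, -209/156, 293/693)
Ac = (0, 0, 95/26, -5339/1638)
Σ b_i: (-1037/231)·1 + 1/3·1 + 17/7·1 + 30/11·1 = 1 ✓
b·c: 1/3·(-19/10) + 17/7·(-209/156) + 30/11·293/693 = -602061/220220 ≠ 1/2 ⇒ order 1.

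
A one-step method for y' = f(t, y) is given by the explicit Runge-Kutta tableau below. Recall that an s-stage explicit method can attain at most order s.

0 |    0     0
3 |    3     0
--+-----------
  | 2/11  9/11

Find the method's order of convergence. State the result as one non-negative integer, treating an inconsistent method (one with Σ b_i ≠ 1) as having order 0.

b = (2/11, 9/11)
c = (0, 3)
Σ b_i: 2/11·1 + 9/11·1 = 1 ✓
b·c: 9/11·3 = 27/11 ≠ 1/2 ⇒ order 1.

1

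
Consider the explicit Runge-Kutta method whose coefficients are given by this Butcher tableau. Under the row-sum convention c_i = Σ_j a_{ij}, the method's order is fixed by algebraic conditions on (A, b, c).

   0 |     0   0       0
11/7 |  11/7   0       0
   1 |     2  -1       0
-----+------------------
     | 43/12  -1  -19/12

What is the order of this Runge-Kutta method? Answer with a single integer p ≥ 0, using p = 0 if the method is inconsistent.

b = (43/12, -1, -19/12)
c = (0, 11/7, 1)
Ac = (0, 0, -11/7)
Σ b_i: 43/12·1 + (-1)·1 + (-19/12)·1 = 1 ✓
b·c: (-1)·11/7 + (-19/12)·1 = -265/84 ≠ 1/2 ⇒ order 1.

1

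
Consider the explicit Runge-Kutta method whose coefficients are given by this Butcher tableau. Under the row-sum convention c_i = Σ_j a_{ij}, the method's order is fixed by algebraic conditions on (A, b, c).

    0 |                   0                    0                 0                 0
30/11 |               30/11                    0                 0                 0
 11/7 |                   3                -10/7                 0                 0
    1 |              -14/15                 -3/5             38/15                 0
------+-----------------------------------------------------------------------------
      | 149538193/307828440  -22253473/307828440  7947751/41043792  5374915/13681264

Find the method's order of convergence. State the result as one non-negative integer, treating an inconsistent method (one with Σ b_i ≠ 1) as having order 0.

b = (149538193/307828440, -22253473/307828440, 7947751/41043792, 5374915/13681264)
c = (0, 30/11, 11/7, 1)
Ac = (0, 0, -300/77, 2708/1155)
Σ b_i: 149538193/307828440·1 + (-22253473/307828440)·1 + 7947751/41043792·1 + 5374915/13681264·1 = 1 ✓
b·c: (-22253473/307828440)·30/11 + 7947751/41043792·11/7 + 5374915/13681264·1 = 1/2 ✓
b·c²: (-22253473/307828440)·900/121 + 7947751/41043792·121/49 + 5374915/13681264·1 = 1/3 ✓
b·Ac: 7947751/41043792·(-300/77) + 5374915/13681264·2708/1155 = 1/6 ✓
b·c³: (-22253473/307828440)·27000/1331 + 7947751/41043792·1331/343 + 5374915/13681264·1 = -254561669/790092996 ≠ 1/4 ⇒ order 3.
b·(c∘Ac): 7947751/41043792·(-300/49) + 5374915/13681264·2708/1155 = -14923981/56435214 ≠ 1/8
b·Ac²: 7947751/41043792·(-9000/847) + 5374915/13681264·159458/88935 = -2138270609/1580185992 ≠ 1/12
b·A²c: 5374915/13681264·(-760/77) = -72945275/18811738 ≠ 1/24

3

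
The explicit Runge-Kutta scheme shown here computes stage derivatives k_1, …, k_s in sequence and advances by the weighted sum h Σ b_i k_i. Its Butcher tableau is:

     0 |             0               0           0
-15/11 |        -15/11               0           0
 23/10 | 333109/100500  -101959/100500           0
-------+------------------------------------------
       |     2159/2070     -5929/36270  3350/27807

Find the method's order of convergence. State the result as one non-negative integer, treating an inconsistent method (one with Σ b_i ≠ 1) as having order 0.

b = (2159/2070, -5929/36270, 3350/27807)
c = (0, -15/11, 23/10)
Ac = (0, 0, 9269/6700)
Σ b_i: 2159/2070·1 + (-5929/36270)·1 + 3350/27807·1 = 1 ✓
b·c: (-5929/36270)·(-15/11) + 3350/27807·23/10 = 1/2 ✓
b·c²: (-5929/36270)·225/121 + 3350/27807·529/100 = 1/3 ✓
b·Ac: 3350/27807·9269/6700 = 1/6 ✓; 3 stages ⇒ order 3.

3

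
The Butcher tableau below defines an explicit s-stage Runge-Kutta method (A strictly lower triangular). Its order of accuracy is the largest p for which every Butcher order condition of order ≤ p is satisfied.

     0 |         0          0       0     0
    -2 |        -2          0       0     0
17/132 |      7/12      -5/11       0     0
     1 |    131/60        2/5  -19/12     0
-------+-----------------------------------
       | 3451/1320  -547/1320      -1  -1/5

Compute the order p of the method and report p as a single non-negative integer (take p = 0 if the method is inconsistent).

b = (3451/1320, -547/1320, -1, -1/5)
c = (0, -2, 17/132, 1)
Ac = (0, 0, 10/11, -7951/7920)
Σ b_i: 3451/1320·1 + (-547/1320)·1 + (-1)·1 + (-1/5)·1 = 1 ✓
b·c: (-547/1320)·(-2) + (-1)·17/132 + (-1/5)·1 = 1/2 ✓
b·c²: (-547/1320)·4 + (-1)·289/17424 + (-1/5)·1 = -163277/87120 ≠ 1/3 ⇒ order 2.
b·Ac: (-1)·10/11 + (-1/5)·(-7951/7920) = -28049/39600 ≠ 1/6

2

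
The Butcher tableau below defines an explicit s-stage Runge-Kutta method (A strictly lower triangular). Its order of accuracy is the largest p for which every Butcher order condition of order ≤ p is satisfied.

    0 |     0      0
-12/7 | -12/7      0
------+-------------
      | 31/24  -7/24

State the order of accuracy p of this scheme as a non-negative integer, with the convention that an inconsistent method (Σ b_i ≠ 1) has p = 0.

2

b = (31/24, -7/24)
c = (0, -12/7)
Σ b_i: 31/24·1 + (-7/24)·1 = 1 ✓
b·c: (-7/24)·(-12/7) = 1/2 ✓; 2 stages ⇒ order 2.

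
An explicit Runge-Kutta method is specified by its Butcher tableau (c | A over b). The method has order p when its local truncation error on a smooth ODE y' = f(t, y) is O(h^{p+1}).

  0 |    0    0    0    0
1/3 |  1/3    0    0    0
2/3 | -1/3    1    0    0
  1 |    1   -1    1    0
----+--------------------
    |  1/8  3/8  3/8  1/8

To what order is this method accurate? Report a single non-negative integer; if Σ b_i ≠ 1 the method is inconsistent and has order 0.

4

b = (1/8, 3/8, 3/8, 1/8)
c = (0, 1/3, 2/3, 1)
Ac = (0, 0, 1/3, 1/3)
Σ b_i: 1/8·1 + 3/8·1 + 3/8·1 + 1/8·1 = 1 ✓
b·c: 3/8·1/3 + 3/8·2/3 + 1/8·1 = 1/2 ✓
b·c²: 3/8·1/9 + 3/8·4/9 + 1/8·1 = 1/3 ✓
b·Ac: 3/8·1/3 + 1/8·1/3 = 1/6 ✓
b·c³: 3/8·1/27 + 3/8·8/27 + 1/8·1 = 1/4 ✓
b·(c∘Ac): 3/8·2/9 + 1/8·1/3 = 1/8 ✓
b·Ac²: 3/8·1/9 + 1/8·1/3 = 1/12 ✓
b·A²c: 1/8·1/3 = 1/24 ✓; 4 stages ⇒ order 4.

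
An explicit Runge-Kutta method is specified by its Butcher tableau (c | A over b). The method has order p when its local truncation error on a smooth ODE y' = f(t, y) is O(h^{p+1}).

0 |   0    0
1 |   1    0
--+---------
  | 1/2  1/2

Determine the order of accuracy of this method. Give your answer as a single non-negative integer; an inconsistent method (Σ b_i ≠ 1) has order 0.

b = (1/2, 1/2)
c = (0, 1)
Σ b_i: 1/2·1 + 1/2·1 = 1 ✓
b·c: 1/2·1 = 1/2 ✓; 2 stages ⇒ order 2.

2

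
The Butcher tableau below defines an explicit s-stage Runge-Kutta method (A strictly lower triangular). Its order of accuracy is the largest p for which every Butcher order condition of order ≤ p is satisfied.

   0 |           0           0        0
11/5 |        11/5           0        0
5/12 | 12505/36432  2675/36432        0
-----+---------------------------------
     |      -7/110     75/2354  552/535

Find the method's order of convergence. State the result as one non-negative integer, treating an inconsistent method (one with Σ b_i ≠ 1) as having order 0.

b = (-7/110, 75/2354, 552/535)
c = (0, 11/5, 5/12)
Ac = (0, 0, 535/3312)
Σ b_i: (-7/110)·1 + 75/2354·1 + 552/535·1 = 1 ✓
b·c: 75/2354·11/5 + 552/535·5/12 = 1/2 ✓
b·c²: 75/2354·121/25 + 552/535·25/144 = 1/3 ✓
b·Ac: 552/535·535/3312 = 1/6 ✓; 3 stages ⇒ order 3.

3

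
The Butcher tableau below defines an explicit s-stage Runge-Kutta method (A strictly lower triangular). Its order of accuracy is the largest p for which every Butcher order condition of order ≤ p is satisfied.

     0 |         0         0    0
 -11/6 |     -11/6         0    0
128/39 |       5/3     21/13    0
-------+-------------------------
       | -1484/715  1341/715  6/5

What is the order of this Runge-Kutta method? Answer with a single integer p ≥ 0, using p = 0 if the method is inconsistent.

b = (-1484/715, 1341/715, 6/5)
c = (0, -11/6, 128/39)
Ac = (0, 0, -77/26)
Σ b_i: (-1484/715)·1 + 1341/715·1 + 6/5·1 = 1 ✓
b·c: 1341/715·(-11/6) + 6/5·128/39 = 1/2 ✓
b·c²: 1341/715·121/36 + 6/5·16384/1521 = 194993/10140 ≠ 1/3 ⇒ order 2.
b·Ac: 6/5·(-77/26) = -231/65 ≠ 1/6

2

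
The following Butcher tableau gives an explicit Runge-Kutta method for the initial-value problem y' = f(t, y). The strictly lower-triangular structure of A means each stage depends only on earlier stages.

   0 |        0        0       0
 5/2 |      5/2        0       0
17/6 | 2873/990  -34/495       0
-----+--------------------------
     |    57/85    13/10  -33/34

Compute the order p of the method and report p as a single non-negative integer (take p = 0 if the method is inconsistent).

3

b = (57/85, 13/10, -33/34)
c = (0, 5/2, 17/6)
Ac = (0, 0, -17/99)
Σ b_i: 57/85·1 + 13/10·1 + (-33/34)·1 = 1 ✓
b·c: 13/10·5/2 + (-33/34)·17/6 = 1/2 ✓
b·c²: 13/10·25/4 + (-33/34)·289/36 = 1/3 ✓
b·Ac: (-33/34)·(-17/99) = 1/6 ✓; 3 stages ⇒ order 3.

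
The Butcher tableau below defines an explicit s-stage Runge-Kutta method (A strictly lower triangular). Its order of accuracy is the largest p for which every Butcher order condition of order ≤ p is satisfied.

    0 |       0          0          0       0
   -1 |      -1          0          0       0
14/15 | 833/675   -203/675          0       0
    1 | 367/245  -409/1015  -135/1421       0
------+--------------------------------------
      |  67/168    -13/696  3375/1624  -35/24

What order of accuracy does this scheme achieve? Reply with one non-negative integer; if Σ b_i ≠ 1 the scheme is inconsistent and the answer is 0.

b = (67/168, -13/696, 3375/1624, -35/24)
c = (0, -1, 14/15, 1)
Ac = (0, 0, 203/675, 11/35)
Σ b_i: 67/168·1 + (-13/696)·1 + 3375/1624·1 + (-35/24)·1 = 1 ✓
b·c: (-13/696)·(-1) + 3375/1624·14/15 + (-35/24)·1 = 1/2 ✓
b·c²: (-13/696)·1 + 3375/1624·196/225 + (-35/24)·1 = 1/3 ✓
b·Ac: 3375/1624·203/675 + (-35/24)·11/35 = 1/6 ✓
b·c³: (-13/696)·(-1) + 3375/1624·2744/3375 + (-35/24)·1 = 1/4 ✓
b·(c∘Ac): 3375/1624·2842/10125 + (-35/24)·11/35 = 1/8 ✓
b·Ac²: 3375/1624·(-203/675) + (-35/24)·(-17/35) = 1/12 ✓
b·A²c: (-35/24)·(-1/35) = 1/24 ✓; 4 stages ⇒ order 4.

4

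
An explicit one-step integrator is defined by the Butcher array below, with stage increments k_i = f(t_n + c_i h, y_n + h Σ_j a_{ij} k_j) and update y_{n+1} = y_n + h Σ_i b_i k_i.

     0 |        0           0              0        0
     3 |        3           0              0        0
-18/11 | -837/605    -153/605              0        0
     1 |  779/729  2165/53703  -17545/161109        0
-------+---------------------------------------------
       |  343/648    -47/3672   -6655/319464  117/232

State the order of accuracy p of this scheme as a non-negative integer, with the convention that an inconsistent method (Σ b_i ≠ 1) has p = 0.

4

b = (343/648, -47/3672, -6655/319464, 117/232)
c = (0, 3, -18/11, 1)
Ac = (0, 0, -459/605, 35/117)
Σ b_i: 343/648·1 + (-47/3672)·1 + (-6655/319464)·1 + 117/232·1 = 1 ✓
b·c: (-47/3672)·3 + (-6655/319464)·(-18/11) + 117/232·1 = 1/2 ✓
b·c²: (-47/3672)·9 + (-6655/319464)·324/121 + 117/232·1 = 1/3 ✓
b·Ac: (-6655/319464)·(-459/605) + 117/232·35/117 = 1/6 ✓
b·c³: (-47/3672)·27 + (-6655/319464)·(-5832/1331) + 117/232·1 = 1/4 ✓
b·(c∘Ac): (-6655/319464)·8262/6655 + 117/232·35/117 = 1/8 ✓
b·Ac²: (-6655/319464)·(-1377/605) + 117/232·25/351 = 1/12 ✓
b·A²c: 117/232·29/351 = 1/24 ✓; 4 stages ⇒ order 4.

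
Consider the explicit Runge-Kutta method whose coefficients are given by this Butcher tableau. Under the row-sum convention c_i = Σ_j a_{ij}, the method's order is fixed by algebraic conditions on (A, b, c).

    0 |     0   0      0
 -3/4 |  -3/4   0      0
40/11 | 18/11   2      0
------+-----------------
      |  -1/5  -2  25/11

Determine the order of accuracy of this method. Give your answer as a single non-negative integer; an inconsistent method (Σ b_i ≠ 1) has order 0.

b = (-1/5, -2, 25/11)
c = (0, -3/4, 40/11)
Ac = (0, 0, -3/2)
Σ b_i: (-1/5)·1 + (-2)·1 + 25/11·1 = 4/55 ≠ 1 ⇒ order 0.

0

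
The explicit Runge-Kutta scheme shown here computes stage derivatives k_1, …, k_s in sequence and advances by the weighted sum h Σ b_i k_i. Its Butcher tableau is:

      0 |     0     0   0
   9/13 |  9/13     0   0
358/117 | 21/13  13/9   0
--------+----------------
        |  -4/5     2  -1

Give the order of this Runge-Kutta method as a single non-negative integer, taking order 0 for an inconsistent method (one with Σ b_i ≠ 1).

b = (-4/5, 2, -1)
c = (0, 9/13, 358/117)
Ac = (0, 0, 1)
Σ b_i: (-4/5)·1 + 2·1 + (-1)·1 = 1/5 ≠ 1 ⇒ order 0.

0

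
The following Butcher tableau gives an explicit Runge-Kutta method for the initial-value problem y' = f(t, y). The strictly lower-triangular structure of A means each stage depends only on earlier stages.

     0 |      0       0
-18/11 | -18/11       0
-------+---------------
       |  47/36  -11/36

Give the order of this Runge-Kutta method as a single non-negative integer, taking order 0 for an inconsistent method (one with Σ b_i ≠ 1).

2

b = (47/36, -11/36)
c = (0, -18/11)
Σ b_i: 47/36·1 + (-11/36)·1 = 1 ✓
b·c: (-11/36)·(-18/11) = 1/2 ✓; 2 stages ⇒ order 2.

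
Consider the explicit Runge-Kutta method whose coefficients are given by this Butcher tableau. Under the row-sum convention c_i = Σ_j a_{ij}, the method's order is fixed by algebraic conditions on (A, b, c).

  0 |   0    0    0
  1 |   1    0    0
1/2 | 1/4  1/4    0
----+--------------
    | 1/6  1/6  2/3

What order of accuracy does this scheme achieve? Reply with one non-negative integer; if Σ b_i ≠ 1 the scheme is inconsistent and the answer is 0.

3

b = (1/6, 1/6, 2/3)
c = (0, 1, 1/2)
Ac = (0, 0, 1/4)
Σ b_i: 1/6·1 + 1/6·1 + 2/3·1 = 1 ✓
b·c: 1/6·1 + 2/3·1/2 = 1/2 ✓
b·c²: 1/6·1 + 2/3·1/4 = 1/3 ✓
b·Ac: 2/3·1/4 = 1/6 ✓; 3 stages ⇒ order 3.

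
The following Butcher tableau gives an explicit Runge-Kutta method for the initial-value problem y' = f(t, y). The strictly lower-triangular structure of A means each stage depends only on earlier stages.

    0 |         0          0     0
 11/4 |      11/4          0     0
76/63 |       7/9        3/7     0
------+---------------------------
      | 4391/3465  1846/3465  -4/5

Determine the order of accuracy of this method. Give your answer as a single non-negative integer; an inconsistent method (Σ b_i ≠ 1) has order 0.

2

b = (4391/3465, 1846/3465, -4/5)
c = (0, 11/4, 76/63)
Ac = (0, 0, 33/28)
Σ b_i: 4391/3465·1 + 1846/3465·1 + (-4/5)·1 = 1 ✓
b·c: 1846/3465·11/4 + (-4/5)·76/63 = 1/2 ✓
b·c²: 1846/3465·121/16 + (-4/5)·5776/3969 = 454807/158760 ≠ 1/3 ⇒ order 2.
b·Ac: (-4/5)·33/28 = -33/35 ≠ 1/6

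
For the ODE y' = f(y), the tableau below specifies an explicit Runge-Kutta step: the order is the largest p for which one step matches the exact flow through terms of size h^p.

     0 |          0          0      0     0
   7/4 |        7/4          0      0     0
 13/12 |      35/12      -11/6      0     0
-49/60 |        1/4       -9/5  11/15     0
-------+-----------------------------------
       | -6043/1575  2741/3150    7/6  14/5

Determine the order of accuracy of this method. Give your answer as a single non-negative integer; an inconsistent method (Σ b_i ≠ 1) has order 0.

2

b = (-6043/1575, 2741/3150, 7/6, 14/5)
c = (0, 7/4, 13/12, -49/60)
Ac = (0, 0, -77/24, -106/45)
Σ b_i: (-6043/1575)·1 + 2741/3150·1 + 7/6·1 + 14/5·1 = 1 ✓
b·c: 2741/3150·7/4 + 7/6·13/12 + 14/5·(-49/60) = 1/2 ✓
b·c²: 2741/3150·49/16 + 7/6·169/144 + 14/5·2401/3600 = 159341/27000 ≠ 1/3 ⇒ order 2.
b·Ac: 7/6·(-77/24) + 14/5·(-106/45) = -37219/3600 ≠ 1/6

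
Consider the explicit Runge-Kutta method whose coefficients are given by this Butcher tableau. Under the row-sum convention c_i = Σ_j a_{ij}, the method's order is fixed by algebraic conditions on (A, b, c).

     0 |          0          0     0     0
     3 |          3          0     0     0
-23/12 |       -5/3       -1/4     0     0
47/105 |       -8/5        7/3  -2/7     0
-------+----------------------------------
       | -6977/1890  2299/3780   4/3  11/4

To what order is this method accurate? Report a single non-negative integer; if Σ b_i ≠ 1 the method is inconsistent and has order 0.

2

b = (-6977/1890, 2299/3780, 4/3, 11/4)
c = (0, 3, -23/12, 47/105)
Ac = (0, 0, -3/4, 317/42)
Σ b_i: (-6977/1890)·1 + 2299/3780·1 + 4/3·1 + 11/4·1 = 1 ✓
b·c: 2299/3780·3 + 4/3·(-23/12) + 11/4·47/105 = 1/2 ✓
b·c²: 2299/3780·9 + 4/3·529/144 + 11/4·2209/11025 = 1445107/132300 ≠ 1/3 ⇒ order 2.
b·Ac: 4/3·(-3/4) + 11/4·317/42 = 3319/168 ≠ 1/6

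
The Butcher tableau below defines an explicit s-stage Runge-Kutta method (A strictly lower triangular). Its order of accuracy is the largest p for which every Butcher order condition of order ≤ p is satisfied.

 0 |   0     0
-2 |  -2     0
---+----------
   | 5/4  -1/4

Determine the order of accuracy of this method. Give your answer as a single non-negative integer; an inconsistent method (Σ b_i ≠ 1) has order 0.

b = (5/4, -1/4)
c = (0, -2)
Σ b_i: 5/4·1 + (-1/4)·1 = 1 ✓
b·c: (-1/4)·(-2) = 1/2 ✓; 2 stages ⇒ order 2.

2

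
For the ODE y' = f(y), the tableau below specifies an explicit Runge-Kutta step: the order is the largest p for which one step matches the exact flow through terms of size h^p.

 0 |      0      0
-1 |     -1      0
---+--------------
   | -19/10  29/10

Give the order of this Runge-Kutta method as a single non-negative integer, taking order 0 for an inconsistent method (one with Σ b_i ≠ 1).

1

b = (-19/10, 29/10)
c = (0, -1)
Σ b_i: (-19/10)·1 + 29/10·1 = 1 ✓
b·c: 29/10·(-1) = -29/10 ≠ 1/2 ⇒ order 1.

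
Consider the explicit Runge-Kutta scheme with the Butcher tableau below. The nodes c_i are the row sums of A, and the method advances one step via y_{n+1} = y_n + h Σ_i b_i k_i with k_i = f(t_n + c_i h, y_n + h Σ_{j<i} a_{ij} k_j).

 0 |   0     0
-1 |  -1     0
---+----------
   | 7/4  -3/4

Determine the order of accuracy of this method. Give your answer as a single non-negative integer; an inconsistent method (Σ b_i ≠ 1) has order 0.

b = (7/4, -3/4)
c = (0, -1)
Σ b_i: 7/4·1 + (-3/4)·1 = 1 ✓
b·c: (-3/4)·(-1) = 3/4 ≠ 1/2 ⇒ order 1.

1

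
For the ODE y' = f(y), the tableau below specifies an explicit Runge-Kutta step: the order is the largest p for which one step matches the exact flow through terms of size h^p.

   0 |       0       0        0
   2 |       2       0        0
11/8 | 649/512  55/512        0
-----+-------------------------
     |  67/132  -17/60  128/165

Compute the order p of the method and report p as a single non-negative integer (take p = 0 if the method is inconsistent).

b = (67/132, -17/60, 128/165)
c = (0, 2, 11/8)
Ac = (0, 0, 55/256)
Σ b_i: 67/132·1 + (-17/60)·1 + 128/165·1 = 1 ✓
b·c: (-17/60)·2 + 128/165·11/8 = 1/2 ✓
b·c²: (-17/60)·4 + 128/165·121/64 = 1/3 ✓
b·Ac: 128/165·55/256 = 1/6 ✓; 3 stages ⇒ order 3.

3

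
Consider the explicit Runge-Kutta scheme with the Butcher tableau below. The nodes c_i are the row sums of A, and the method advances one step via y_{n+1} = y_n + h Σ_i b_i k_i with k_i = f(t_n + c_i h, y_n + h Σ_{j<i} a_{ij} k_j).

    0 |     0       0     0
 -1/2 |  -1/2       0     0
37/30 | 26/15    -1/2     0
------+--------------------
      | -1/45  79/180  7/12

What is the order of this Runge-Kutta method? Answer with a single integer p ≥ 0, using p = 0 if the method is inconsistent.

b = (-1/45, 79/180, 7/12)
c = (0, -1/2, 37/30)
Ac = (0, 0, 1/4)
Σ b_i: (-1/45)·1 + 79/180·1 + 7/12·1 = 1 ✓
b·c: 79/180·(-1/2) + 7/12·37/30 = 1/2 ✓
b·c²: 79/180·1/4 + 7/12·1369/900 = 673/675 ≠ 1/3 ⇒ order 2.
b·Ac: 7/12·1/4 = 7/48 ≠ 1/6

2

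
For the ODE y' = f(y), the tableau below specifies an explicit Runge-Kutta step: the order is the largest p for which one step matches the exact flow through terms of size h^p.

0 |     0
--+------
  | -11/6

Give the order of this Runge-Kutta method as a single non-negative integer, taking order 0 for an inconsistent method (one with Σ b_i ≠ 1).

b = (-11/6)
c = (0)
Σ b_i: (-11/6)·1 = -11/6 ≠ 1 ⇒ order 0.

0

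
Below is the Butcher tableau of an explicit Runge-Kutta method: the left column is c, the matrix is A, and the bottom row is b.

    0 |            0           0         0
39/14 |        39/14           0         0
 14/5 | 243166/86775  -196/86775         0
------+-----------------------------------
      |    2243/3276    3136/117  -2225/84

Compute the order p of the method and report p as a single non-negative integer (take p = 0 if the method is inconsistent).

3

b = (2243/3276, 3136/117, -2225/84)
c = (0, 39/14, 14/5)
Ac = (0, 0, -14/2225)
Σ b_i: 2243/3276·1 + 3136/117·1 + (-2225/84)·1 = 1 ✓
b·c: 3136/117·39/14 + (-2225/84)·14/5 = 1/2 ✓
b·c²: 3136/117·1521/196 + (-2225/84)·196/25 = 1/3 ✓
b·Ac: (-2225/84)·(-14/2225) = 1/6 ✓; 3 stages ⇒ order 3.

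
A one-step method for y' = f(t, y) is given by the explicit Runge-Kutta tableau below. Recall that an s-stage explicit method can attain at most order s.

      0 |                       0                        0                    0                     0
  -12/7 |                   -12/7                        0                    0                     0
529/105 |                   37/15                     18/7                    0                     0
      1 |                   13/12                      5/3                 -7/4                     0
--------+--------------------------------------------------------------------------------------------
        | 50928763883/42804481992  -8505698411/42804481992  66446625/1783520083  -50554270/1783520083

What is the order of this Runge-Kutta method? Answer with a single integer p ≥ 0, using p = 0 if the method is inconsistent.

b = (50928763883/42804481992, -8505698411/42804481992, 66446625/1783520083, -50554270/1783520083)
c = (0, -12/7, 529/105, 1)
Ac = (0, 0, -216/49, -4903/420)
Σ b_i: 50928763883/42804481992·1 + (-8505698411/42804481992)·1 + 66446625/1783520083·1 + (-50554270/1783520083)·1 = 1 ✓
b·c: (-8505698411/42804481992)·(-12/7) + 66446625/1783520083·529/105 + (-50554270/1783520083)·1 = 1/2 ✓
b·c²: (-8505698411/42804481992)·144/49 + 66446625/1783520083·279841/11025 + (-50554270/1783520083)·1 = 1/3 ✓
b·Ac: 66446625/1783520083·(-216/49) + (-50554270/1783520083)·(-4903/420) = 1/6 ✓
b·c³: (-8505698411/42804481992)·(-1728/343) + 66446625/1783520083·148035889/1157625 + (-50554270/1783520083)·1 = 4512322678091/786532356603 ≠ 1/4 ⇒ order 3.
b·(c∘Ac): 66446625/1783520083·(-38088/1715) + (-50554270/1783520083)·(-4903/420) = -260347384733/524354904402 ≠ 1/8
b·Ac²: 66446625/1783520083·2592/343 + (-50554270/1783520083)·(-1742887/44100) = 1575059891107/1123617652290 ≠ 1/12
b·A²c: (-50554270/1783520083)·54/7 = -2729930580/12484640581 ≠ 1/24

3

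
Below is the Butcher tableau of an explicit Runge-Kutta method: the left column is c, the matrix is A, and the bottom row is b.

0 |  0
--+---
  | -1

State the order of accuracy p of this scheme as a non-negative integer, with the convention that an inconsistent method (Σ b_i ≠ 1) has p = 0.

0

b = (-1)
c = (0)
Σ b_i: (-1)·1 = -1 ≠ 1 ⇒ order 0.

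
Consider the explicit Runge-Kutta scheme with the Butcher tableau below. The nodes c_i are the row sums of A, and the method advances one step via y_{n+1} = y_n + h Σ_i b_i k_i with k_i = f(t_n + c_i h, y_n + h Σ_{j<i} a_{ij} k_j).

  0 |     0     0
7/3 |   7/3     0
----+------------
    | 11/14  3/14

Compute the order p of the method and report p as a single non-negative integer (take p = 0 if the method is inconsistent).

2

b = (11/14, 3/14)
c = (0, 7/3)
Σ b_i: 11/14·1 + 3/14·1 = 1 ✓
b·c: 3/14·7/3 = 1/2 ✓; 2 stages ⇒ order 2.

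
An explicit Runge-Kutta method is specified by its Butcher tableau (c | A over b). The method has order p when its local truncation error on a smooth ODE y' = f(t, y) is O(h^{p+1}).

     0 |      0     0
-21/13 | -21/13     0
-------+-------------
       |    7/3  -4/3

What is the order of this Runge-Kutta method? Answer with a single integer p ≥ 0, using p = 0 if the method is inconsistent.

b = (7/3, -4/3)
c = (0, -21/13)
Σ b_i: 7/3·1 + (-4/3)·1 = 1 ✓
b·c: (-4/3)·(-21/13) = 28/13 ≠ 1/2 ⇒ order 1.

1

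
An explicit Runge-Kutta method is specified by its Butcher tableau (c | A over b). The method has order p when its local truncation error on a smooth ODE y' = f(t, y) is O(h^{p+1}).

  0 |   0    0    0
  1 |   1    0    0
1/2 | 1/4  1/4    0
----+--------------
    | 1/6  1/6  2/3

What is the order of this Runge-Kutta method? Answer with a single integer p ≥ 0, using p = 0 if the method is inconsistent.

3

b = (1/6, 1/6, 2/3)
c = (0, 1, 1/2)
Ac = (0, 0, 1/4)
Σ b_i: 1/6·1 + 1/6·1 + 2/3·1 = 1 ✓
b·c: 1/6·1 + 2/3·1/2 = 1/2 ✓
b·c²: 1/6·1 + 2/3·1/4 = 1/3 ✓
b·Ac: 2/3·1/4 = 1/6 ✓; 3 stages ⇒ order 3.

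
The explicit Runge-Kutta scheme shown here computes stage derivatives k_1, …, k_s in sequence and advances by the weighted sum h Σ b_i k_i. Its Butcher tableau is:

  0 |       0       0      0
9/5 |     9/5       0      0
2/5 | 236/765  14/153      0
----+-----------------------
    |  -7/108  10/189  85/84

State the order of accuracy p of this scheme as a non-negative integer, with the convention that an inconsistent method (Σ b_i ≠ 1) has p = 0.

b = (-7/108, 10/189, 85/84)
c = (0, 9/5, 2/5)
Ac = (0, 0, 14/85)
Σ b_i: (-7/108)·1 + 10/189·1 + 85/84·1 = 1 ✓
b·c: 10/189·9/5 + 85/84·2/5 = 1/2 ✓
b·c²: 10/189·81/25 + 85/84·4/25 = 1/3 ✓
b·Ac: 85/84·14/85 = 1/6 ✓; 3 stages ⇒ order 3.

3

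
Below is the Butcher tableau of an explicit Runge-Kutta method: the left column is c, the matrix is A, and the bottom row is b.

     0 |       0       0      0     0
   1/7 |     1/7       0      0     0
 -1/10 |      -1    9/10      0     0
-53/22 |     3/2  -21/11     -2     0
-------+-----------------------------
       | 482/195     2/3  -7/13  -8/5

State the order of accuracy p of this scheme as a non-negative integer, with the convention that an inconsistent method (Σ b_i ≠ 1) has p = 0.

1

b = (482/195, 2/3, -7/13, -8/5)
c = (0, 1/7, -1/10, -53/22)
Ac = (0, 0, 9/70, -4/55)
Σ b_i: 482/195·1 + 2/3·1 + (-7/13)·1 + (-8/5)·1 = 1 ✓
b·c: 2/3·1/7 + (-7/13)·(-1/10) + (-8/5)·(-53/22) = 120229/30030 ≠ 1/2 ⇒ order 1.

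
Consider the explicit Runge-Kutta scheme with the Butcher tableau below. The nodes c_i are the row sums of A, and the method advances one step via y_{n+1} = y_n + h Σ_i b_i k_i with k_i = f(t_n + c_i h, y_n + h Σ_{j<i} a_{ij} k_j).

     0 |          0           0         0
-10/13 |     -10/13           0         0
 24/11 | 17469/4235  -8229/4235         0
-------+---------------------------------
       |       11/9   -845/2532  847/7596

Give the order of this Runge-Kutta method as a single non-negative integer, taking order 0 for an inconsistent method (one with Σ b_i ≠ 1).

3

b = (11/9, -845/2532, 847/7596)
c = (0, -10/13, 24/11)
Ac = (0, 0, 1266/847)
Σ b_i: 11/9·1 + (-845/2532)·1 + 847/7596·1 = 1 ✓
b·c: (-845/2532)·(-10/13) + 847/7596·24/11 = 1/2 ✓
b·c²: (-845/2532)·100/169 + 847/7596·576/121 = 1/3 ✓
b·Ac: 847/7596·1266/847 = 1/6 ✓; 3 stages ⇒ order 3.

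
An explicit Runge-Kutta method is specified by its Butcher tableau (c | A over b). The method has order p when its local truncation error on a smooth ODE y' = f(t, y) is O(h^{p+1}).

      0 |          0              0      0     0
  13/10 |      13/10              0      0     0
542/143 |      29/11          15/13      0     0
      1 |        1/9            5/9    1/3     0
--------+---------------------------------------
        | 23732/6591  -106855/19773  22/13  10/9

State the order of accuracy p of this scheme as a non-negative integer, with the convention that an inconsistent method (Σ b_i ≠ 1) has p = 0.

2

b = (23732/6591, -106855/19773, 22/13, 10/9)
c = (0, 13/10, 542/143, 1)
Ac = (0, 0, 3/2, 5111/2574)
Σ b_i: 23732/6591·1 + (-106855/19773)·1 + 22/13·1 + 10/9·1 = 1 ✓
b·c: (-106855/19773)·13/10 + 22/13·542/143 + 10/9·1 = 1/2 ✓
b·c²: (-106855/19773)·169/100 + 22/13·293764/20449 + 10/9·1 = 23619917/1450020 ≠ 1/3 ⇒ order 2.
b·Ac: 22/13·3/2 + 10/9·5111/2574 = 54958/11583 ≠ 1/6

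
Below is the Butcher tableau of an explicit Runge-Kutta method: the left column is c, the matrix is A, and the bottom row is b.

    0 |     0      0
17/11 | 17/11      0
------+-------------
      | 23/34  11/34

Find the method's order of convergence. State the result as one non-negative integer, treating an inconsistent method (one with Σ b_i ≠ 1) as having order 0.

2

b = (23/34, 11/34)
c = (0, 17/11)
Σ b_i: 23/34·1 + 11/34·1 = 1 ✓
b·c: 11/34·17/11 = 1/2 ✓; 2 stages ⇒ order 2.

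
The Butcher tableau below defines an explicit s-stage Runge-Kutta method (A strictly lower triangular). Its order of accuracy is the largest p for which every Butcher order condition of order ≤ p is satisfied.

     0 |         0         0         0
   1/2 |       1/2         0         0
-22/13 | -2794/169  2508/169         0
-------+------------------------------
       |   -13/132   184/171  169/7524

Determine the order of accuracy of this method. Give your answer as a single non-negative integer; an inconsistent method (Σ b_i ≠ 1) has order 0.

3

b = (-13/132, 184/171, 169/7524)
c = (0, 1/2, -22/13)
Ac = (0, 0, 1254/169)
Σ b_i: (-13/132)·1 + 184/171·1 + 169/7524·1 = 1 ✓
b·c: 184/171·1/2 + 169/7524·(-22/13) = 1/2 ✓
b·c²: 184/171·1/4 + 169/7524·484/169 = 1/3 ✓
b·Ac: 169/7524·1254/169 = 1/6 ✓; 3 stages ⇒ order 3.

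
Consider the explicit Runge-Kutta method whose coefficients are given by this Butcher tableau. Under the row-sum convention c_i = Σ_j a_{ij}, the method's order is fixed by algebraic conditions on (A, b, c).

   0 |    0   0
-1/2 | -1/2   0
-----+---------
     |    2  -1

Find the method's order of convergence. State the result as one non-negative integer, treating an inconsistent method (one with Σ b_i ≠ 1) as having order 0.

2

b = (2, -1)
c = (0, -1/2)
Σ b_i: 2·1 + (-1)·1 = 1 ✓
b·c: (-1)·(-1/2) = 1/2 ✓; 2 stages ⇒ order 2.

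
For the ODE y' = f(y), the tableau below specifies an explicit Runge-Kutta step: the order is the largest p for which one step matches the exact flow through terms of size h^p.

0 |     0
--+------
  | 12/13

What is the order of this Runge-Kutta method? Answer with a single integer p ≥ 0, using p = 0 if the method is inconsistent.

b = (12/13)
c = (0)
Σ b_i: 12/13·1 = 12/13 ≠ 1 ⇒ order 0.

0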